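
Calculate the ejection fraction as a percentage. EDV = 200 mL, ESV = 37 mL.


SV = EDV - ESV = 200 - 37 = 163 mL
EF = SV/EDV * 100 = 163/200 * 100
EF = 81.5%


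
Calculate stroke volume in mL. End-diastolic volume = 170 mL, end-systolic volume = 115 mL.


SV = EDV - ESV
SV = 170 - 115
SV = 55 mL


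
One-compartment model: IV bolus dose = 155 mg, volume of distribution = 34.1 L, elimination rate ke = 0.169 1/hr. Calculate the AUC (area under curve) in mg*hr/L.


C0 = Dose/Vd = 155/34.1 = 4.54545 mg/L
AUC = C0/ke = 4.54545/0.169
AUC = 26.9 mg*hr/L


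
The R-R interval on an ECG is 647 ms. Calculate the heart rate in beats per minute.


HR = 60 / RR_interval(s)
RR = 647 ms = 0.647 s
HR = 60 / 0.647 = 92.74 bpm


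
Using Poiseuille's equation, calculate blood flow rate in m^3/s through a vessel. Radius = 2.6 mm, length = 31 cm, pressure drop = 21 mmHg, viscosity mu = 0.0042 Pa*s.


Q = pi*r^4*dP / (8*mu*L)
r = 0.0026 m, L = 0.31 m
dP = 21 mmHg = 2799.762 Pa
Q = 3.8589e-05 m^3/s


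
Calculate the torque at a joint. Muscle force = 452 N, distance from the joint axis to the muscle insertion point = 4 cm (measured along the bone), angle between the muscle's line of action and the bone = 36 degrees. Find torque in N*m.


Torque = F * d * sin(theta)   (moment arm = d*sin(theta))
d = 4 cm = 0.04 m
Torque = 452 * 0.04 * sin(36)
Torque = 10.63 N*m


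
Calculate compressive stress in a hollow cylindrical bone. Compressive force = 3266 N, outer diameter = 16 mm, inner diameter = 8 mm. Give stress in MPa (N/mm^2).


A = pi*(r_o^2 - r_i^2)
r_o = 8 mm, r_i = 4 mm
A = 150.796 mm^2
sigma = F/A = 3266 / 150.796
sigma = 21.66 MPa


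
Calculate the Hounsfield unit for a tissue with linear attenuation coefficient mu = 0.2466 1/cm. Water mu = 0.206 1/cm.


HU = ((mu_tissue - mu_water) / mu_water) * 1000
HU = ((0.2466 - 0.206) / 0.206) * 1000
HU = 197.1


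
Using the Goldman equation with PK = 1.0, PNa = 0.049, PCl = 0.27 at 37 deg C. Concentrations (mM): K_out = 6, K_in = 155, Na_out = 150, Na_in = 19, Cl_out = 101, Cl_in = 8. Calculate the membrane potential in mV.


Vm = (RT/F)*ln((PK*Ko + PNa*Nao + PCl*Cli)/(PK*Ki + PNa*Nai + PCl*Clo))
Numer = 15.51, Denom = 183.201
Vm = -65.99 mV


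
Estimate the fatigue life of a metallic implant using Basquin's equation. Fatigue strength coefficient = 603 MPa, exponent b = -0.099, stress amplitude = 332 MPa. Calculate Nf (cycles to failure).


sigma_a = sigma_f' * (2Nf)^b
2Nf = (sigma_a/sigma_f')^(1/b)
2Nf = (332/603)^(1/-0.099)
2Nf = 414.92729
Nf = 207.5


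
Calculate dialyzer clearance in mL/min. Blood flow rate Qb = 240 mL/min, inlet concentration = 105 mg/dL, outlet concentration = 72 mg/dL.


K = Qb * (Cb_in - Cb_out) / Cb_in
K = 240 * (105 - 72) / 105
K = 75.43 mL/min


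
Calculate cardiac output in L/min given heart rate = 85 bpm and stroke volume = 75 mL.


CO = HR * SV
CO = 85 * 75 / 1000
CO = 6.375 L/min


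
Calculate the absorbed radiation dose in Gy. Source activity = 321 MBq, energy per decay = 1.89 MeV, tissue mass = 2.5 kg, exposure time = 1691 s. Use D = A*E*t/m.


A = 321 MBq = 3.2100e+08 Bq
E = 1.89 MeV = 3.02778e-13 J
D = A*E*t/m = 3.2100e+08*3.02778e-13*1691/2.5
D = 0.06574 Gy


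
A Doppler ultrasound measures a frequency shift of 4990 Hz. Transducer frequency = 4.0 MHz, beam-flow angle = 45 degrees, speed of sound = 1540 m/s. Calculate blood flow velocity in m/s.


v = fd * c / (2 * f0 * cos(theta))
v = 4990 * 1540 / (2 * 4.0000e+06 * cos(45))
v = 1.358 m/s


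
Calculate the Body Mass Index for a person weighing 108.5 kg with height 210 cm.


BMI = weight / height^2
height = 210 cm = 2.1 m
BMI = 108.5 / 2.1^2
BMI = 24.6 kg/m^2


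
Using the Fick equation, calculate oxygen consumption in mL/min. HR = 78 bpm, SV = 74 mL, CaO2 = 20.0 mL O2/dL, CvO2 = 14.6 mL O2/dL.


CO = HR*SV = 78*74/1000 = 5.772 L/min
a-v O2 diff = 20.0 - 14.6 = 5.4 mL/dL
VO2 = CO * (CaO2-CvO2) * 10 dL/L
VO2 = 5.772 * 5.4 * 10
VO2 = 311.7 mL/min


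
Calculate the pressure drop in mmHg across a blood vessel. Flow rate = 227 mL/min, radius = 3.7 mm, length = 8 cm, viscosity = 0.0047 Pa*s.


dP = 8*mu*L*Q / (pi*r^4)
Q = 227 mL/min = 3.78333e-06 m^3/s
dP = 19.3284 Pa = 19.3284 / 133.322 mmHg = 0.145 mmHg


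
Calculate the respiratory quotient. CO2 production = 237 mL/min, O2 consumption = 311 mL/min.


RQ = VCO2 / VO2
RQ = 237 / 311
RQ = 0.7621


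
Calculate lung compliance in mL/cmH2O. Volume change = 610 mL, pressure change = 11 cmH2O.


C = dV / dP
C = 610 / 11
C = 55.45 mL/cmH2O


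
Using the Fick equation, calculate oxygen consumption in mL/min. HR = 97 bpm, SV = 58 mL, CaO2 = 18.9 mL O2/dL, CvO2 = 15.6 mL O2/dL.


CO = HR*SV = 97*58/1000 = 5.626 L/min
a-v O2 diff = 18.9 - 15.6 = 3.3 mL/dL
VO2 = CO * (CaO2-CvO2) * 10 dL/L
VO2 = 5.626 * 3.3 * 10
VO2 = 185.7 mL/min


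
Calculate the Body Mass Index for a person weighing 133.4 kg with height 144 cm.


BMI = weight / height^2
height = 144 cm = 1.44 m
BMI = 133.4 / 1.44^2
BMI = 64.33 kg/m^2


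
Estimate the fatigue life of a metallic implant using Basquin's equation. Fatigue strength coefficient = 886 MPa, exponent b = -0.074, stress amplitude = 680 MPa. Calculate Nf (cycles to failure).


sigma_a = sigma_f' * (2Nf)^b
2Nf = (sigma_a/sigma_f')^(1/b)
2Nf = (680/886)^(1/-0.074)
2Nf = 35.730407
Nf = 17.87


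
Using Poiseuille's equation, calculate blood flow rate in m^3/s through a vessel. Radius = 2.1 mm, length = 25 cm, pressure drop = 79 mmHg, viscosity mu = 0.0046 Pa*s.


Q = pi*r^4*dP / (8*mu*L)
r = 0.0021 m, L = 0.25 m
dP = 79 mmHg = 10532.438 Pa
Q = 6.9947e-05 m^3/s


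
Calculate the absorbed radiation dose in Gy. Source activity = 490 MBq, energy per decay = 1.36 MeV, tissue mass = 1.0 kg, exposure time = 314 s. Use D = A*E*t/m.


A = 490 MBq = 4.9000e+08 Bq
E = 1.36 MeV = 2.17872e-13 J
D = A*E*t/m = 4.9000e+08*2.17872e-13*314/1.0
D = 0.03352 Gy


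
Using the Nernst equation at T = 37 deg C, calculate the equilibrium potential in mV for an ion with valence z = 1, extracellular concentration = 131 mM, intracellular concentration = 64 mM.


E = (RT/(zF)) * ln(C_out/C_in)
T = 37 + 273.15 = 310.15 K
E = (8.314 * 310.15 / (1 * 96485)) * ln(131/64)
E = 19.14 mV


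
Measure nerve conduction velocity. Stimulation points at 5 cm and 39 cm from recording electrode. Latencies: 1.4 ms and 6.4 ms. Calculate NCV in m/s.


Distance = (39 - 5) / 100 = 0.34 m
dt = (6.4 - 1.4) / 1000 = 0.005 s
NCV = dist / dt = 68 m/s


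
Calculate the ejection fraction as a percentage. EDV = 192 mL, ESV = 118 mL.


SV = EDV - ESV = 192 - 118 = 74 mL
EF = SV/EDV * 100 = 74/192 * 100
EF = 38.54%


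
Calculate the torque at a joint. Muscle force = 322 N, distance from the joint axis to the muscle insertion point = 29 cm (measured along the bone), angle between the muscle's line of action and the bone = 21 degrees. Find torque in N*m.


Torque = F * d * sin(theta)   (moment arm = d*sin(theta))
d = 29 cm = 0.29 m
Torque = 322 * 0.29 * sin(21)
Torque = 33.46 N*m


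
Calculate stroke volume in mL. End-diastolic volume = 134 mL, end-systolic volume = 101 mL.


SV = EDV - ESV
SV = 134 - 101
SV = 33 mL


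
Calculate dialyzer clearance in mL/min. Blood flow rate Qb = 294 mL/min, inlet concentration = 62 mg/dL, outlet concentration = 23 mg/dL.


K = Qb * (Cb_in - Cb_out) / Cb_in
K = 294 * (62 - 23) / 62
K = 184.9 mL/min


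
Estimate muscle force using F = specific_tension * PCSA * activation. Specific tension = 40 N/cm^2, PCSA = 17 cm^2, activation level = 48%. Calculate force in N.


F = sigma * PCSA * activation
F = 40 * 17 * 0.48
F = 326.4 N


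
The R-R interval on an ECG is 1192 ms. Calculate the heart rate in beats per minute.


HR = 60 / RR_interval(s)
RR = 1192 ms = 1.192 s
HR = 60 / 1.192 = 50.34 bpm


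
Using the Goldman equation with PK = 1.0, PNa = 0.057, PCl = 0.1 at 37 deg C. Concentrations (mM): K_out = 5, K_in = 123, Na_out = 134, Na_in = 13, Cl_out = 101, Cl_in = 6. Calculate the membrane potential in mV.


Vm = (RT/F)*ln((PK*Ko + PNa*Nao + PCl*Cli)/(PK*Ki + PNa*Nai + PCl*Clo))
Numer = 13.238, Denom = 133.841
Vm = -61.83 mV


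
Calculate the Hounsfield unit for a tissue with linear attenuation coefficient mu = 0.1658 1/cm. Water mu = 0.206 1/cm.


HU = ((mu_tissue - mu_water) / mu_water) * 1000
HU = ((0.1658 - 0.206) / 0.206) * 1000
HU = -195.1


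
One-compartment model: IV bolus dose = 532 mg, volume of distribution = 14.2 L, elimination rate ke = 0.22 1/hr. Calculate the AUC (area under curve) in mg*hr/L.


C0 = Dose/Vd = 532/14.2 = 37.4648 mg/L
AUC = C0/ke = 37.4648/0.22
AUC = 170.3 mg*hr/L


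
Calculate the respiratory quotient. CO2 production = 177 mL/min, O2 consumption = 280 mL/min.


RQ = VCO2 / VO2
RQ = 177 / 280
RQ = 0.6321


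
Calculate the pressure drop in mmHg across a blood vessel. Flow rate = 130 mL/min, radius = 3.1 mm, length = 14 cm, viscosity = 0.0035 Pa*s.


dP = 8*mu*L*Q / (pi*r^4)
Q = 130 mL/min = 2.16667e-06 m^3/s
dP = 29.274 Pa = 29.274 / 133.322 mmHg = 0.2196 mmHg


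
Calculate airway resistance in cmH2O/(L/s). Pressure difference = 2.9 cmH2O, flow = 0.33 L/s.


R = dP / flow
R = 2.9 / 0.33
R = 8.788 cmH2O/(L/s)


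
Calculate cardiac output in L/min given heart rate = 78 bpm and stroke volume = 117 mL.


CO = HR * SV
CO = 78 * 117 / 1000
CO = 9.126 L/min


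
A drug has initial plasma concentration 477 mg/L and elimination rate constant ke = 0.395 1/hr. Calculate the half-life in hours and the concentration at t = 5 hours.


t_half = ln(2) / ke = 0.693147 / 0.395 = 1.755 hr
C(t) = C0 * exp(-ke*t) = 477 * exp(-0.395*5)
C(5) = 66.19 mg/L


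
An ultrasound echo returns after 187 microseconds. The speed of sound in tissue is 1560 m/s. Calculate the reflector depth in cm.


depth = c * t / 2
t = 187 us = 1.8700e-04 s
depth = 1560 * 1.8700e-04 / 2
depth = 0.14586 m = 14.586 cm


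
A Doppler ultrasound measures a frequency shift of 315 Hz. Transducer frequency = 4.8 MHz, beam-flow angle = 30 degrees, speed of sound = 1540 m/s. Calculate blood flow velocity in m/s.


v = fd * c / (2 * f0 * cos(theta))
v = 315 * 1540 / (2 * 4.8000e+06 * cos(30))
v = 0.05835 m/s


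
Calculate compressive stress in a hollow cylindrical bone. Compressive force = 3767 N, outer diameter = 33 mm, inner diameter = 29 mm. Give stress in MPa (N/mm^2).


A = pi*(r_o^2 - r_i^2)
r_o = 16.5 mm, r_i = 14.5 mm
A = 194.779 mm^2
sigma = F/A = 3767 / 194.779
sigma = 19.34 MPa


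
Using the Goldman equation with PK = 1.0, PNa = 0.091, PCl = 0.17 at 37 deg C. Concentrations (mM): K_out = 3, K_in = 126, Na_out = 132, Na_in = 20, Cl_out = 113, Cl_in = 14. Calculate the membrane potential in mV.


Vm = (RT/F)*ln((PK*Ko + PNa*Nao + PCl*Cli)/(PK*Ki + PNa*Nai + PCl*Clo))
Numer = 17.392, Denom = 147.03
Vm = -57.05 mV


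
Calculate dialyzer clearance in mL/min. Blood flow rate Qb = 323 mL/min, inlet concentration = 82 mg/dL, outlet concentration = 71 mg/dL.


K = Qb * (Cb_in - Cb_out) / Cb_in
K = 323 * (82 - 71) / 82
K = 43.33 mL/min


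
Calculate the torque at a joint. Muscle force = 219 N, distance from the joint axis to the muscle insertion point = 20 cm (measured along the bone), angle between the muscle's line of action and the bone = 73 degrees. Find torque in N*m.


Torque = F * d * sin(theta)   (moment arm = d*sin(theta))
d = 20 cm = 0.2 m
Torque = 219 * 0.2 * sin(73)
Torque = 41.89 N*m


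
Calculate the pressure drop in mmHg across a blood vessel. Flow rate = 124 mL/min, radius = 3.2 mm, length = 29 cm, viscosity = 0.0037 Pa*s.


dP = 8*mu*L*Q / (pi*r^4)
Q = 124 mL/min = 2.06667e-06 m^3/s
dP = 53.8531 Pa = 53.8531 / 133.322 mmHg = 0.4039 mmHg


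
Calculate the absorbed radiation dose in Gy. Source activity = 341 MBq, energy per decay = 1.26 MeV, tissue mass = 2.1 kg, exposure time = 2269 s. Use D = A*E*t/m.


A = 341 MBq = 3.4100e+08 Bq
E = 1.26 MeV = 2.01852e-13 J
D = A*E*t/m = 3.4100e+08*2.01852e-13*2269/2.1
D = 0.07437 Gy


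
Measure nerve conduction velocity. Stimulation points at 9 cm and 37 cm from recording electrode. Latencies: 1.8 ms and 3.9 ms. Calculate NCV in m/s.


Distance = (37 - 9) / 100 = 0.28 m
dt = (3.9 - 1.8) / 1000 = 0.0021 s
NCV = dist / dt = 133.3 m/s


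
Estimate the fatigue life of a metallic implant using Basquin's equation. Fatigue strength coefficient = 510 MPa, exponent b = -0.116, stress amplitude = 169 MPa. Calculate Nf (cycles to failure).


sigma_a = sigma_f' * (2Nf)^b
2Nf = (sigma_a/sigma_f')^(1/b)
2Nf = (169/510)^(1/-0.116)
2Nf = 13652.191
Nf = 6826


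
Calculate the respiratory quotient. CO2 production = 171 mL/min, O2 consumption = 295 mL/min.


RQ = VCO2 / VO2
RQ = 171 / 295
RQ = 0.5797


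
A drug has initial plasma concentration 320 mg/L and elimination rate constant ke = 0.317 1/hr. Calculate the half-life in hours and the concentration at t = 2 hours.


t_half = ln(2) / ke = 0.693147 / 0.317 = 2.187 hr
C(t) = C0 * exp(-ke*t) = 320 * exp(-0.317*2)
C(2) = 169.7 mg/L


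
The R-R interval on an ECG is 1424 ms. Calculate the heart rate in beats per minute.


HR = 60 / RR_interval(s)
RR = 1424 ms = 1.424 s
HR = 60 / 1.424 = 42.13 bpm


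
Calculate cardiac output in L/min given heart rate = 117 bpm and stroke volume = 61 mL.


CO = HR * SV
CO = 117 * 61 / 1000
CO = 7.137 L/min


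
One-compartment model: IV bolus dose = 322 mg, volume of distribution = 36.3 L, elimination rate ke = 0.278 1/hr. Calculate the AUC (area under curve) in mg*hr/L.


C0 = Dose/Vd = 322/36.3 = 8.87052 mg/L
AUC = C0/ke = 8.87052/0.278
AUC = 31.91 mg*hr/L


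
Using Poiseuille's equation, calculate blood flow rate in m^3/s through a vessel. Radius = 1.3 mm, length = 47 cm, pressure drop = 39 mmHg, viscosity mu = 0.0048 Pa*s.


Q = pi*r^4*dP / (8*mu*L)
r = 0.0013 m, L = 0.47 m
dP = 39 mmHg = 5199.558 Pa
Q = 2.5850e-06 m^3/s


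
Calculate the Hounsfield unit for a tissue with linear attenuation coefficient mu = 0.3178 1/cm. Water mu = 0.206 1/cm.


HU = ((mu_tissue - mu_water) / mu_water) * 1000
HU = ((0.3178 - 0.206) / 0.206) * 1000
HU = 542.7


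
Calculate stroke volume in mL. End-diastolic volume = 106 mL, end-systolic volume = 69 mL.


SV = EDV - ESV
SV = 106 - 69
SV = 37 mL


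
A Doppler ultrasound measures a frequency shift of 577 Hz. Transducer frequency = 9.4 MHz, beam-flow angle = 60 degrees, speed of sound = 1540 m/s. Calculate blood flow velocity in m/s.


v = fd * c / (2 * f0 * cos(theta))
v = 577 * 1540 / (2 * 9.4000e+06 * cos(60))
v = 0.09453 m/s


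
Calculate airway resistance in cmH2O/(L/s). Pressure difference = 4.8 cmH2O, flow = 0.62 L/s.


R = dP / flow
R = 4.8 / 0.62
R = 7.742 cmH2O/(L/s)


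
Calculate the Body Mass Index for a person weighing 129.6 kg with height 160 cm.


BMI = weight / height^2
height = 160 cm = 1.6 m
BMI = 129.6 / 1.6^2
BMI = 50.62 kg/m^2


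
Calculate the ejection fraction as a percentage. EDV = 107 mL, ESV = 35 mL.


SV = EDV - ESV = 107 - 35 = 72 mL
EF = SV/EDV * 100 = 72/107 * 100
EF = 67.29%


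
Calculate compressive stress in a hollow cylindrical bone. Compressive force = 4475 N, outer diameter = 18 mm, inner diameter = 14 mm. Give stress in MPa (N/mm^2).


A = pi*(r_o^2 - r_i^2)
r_o = 9 mm, r_i = 7 mm
A = 100.531 mm^2
sigma = F/A = 4475 / 100.531
sigma = 44.51 MPa


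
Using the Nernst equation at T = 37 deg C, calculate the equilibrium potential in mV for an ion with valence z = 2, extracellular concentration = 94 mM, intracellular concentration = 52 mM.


E = (RT/(zF)) * ln(C_out/C_in)
T = 37 + 273.15 = 310.15 K
E = (8.314 * 310.15 / (2 * 96485)) * ln(94/52)
E = 7.911 mV


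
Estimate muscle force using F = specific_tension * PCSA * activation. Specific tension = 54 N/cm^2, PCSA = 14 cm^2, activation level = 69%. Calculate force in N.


F = sigma * PCSA * activation
F = 54 * 14 * 0.69
F = 521.6 N


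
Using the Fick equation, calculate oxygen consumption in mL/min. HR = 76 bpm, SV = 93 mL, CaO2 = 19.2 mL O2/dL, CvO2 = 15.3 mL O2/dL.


CO = HR*SV = 76*93/1000 = 7.068 L/min
a-v O2 diff = 19.2 - 15.3 = 3.9 mL/dL
VO2 = CO * (CaO2-CvO2) * 10 dL/L
VO2 = 7.068 * 3.9 * 10
VO2 = 275.7 mL/min


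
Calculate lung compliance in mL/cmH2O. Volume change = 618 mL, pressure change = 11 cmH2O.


C = dV / dP
C = 618 / 11
C = 56.18 mL/cmH2O


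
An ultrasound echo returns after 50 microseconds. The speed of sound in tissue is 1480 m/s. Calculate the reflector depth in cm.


depth = c * t / 2
t = 50 us = 5.0000e-05 s
depth = 1480 * 5.0000e-05 / 2
depth = 0.037 m = 3.7 cm


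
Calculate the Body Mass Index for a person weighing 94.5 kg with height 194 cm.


BMI = weight / height^2
height = 194 cm = 1.94 m
BMI = 94.5 / 1.94^2
BMI = 25.11 kg/m^2


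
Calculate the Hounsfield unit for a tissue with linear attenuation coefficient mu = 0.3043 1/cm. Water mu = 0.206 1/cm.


HU = ((mu_tissue - mu_water) / mu_water) * 1000
HU = ((0.3043 - 0.206) / 0.206) * 1000
HU = 477.2


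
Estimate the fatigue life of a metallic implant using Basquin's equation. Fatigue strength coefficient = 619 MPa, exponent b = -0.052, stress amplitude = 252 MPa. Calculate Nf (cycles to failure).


sigma_a = sigma_f' * (2Nf)^b
2Nf = (sigma_a/sigma_f')^(1/b)
2Nf = (252/619)^(1/-0.052)
2Nf = 32031627
Nf = 1.6016e+07


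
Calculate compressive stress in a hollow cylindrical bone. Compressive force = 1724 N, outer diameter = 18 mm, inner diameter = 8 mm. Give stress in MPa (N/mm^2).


A = pi*(r_o^2 - r_i^2)
r_o = 9 mm, r_i = 4 mm
A = 204.204 mm^2
sigma = F/A = 1724 / 204.204
sigma = 8.443 MPa


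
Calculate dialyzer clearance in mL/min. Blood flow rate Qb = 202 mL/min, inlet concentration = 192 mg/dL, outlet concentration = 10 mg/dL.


K = Qb * (Cb_in - Cb_out) / Cb_in
K = 202 * (192 - 10) / 192
K = 191.5 mL/min


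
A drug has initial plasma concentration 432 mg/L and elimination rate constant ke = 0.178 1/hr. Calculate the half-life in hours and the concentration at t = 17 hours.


t_half = ln(2) / ke = 0.693147 / 0.178 = 3.894 hr
C(t) = C0 * exp(-ke*t) = 432 * exp(-0.178*17)
C(17) = 20.96 mg/L


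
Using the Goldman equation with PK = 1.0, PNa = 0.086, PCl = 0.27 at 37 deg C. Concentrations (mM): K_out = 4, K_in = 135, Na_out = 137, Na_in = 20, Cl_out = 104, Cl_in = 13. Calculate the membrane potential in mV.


Vm = (RT/F)*ln((PK*Ko + PNa*Nao + PCl*Cli)/(PK*Ki + PNa*Nai + PCl*Clo))
Numer = 19.292, Denom = 164.8
Vm = -57.33 mV


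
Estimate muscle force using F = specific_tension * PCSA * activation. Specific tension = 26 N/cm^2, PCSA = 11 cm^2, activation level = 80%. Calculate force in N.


F = sigma * PCSA * activation
F = 26 * 11 * 0.8
F = 228.8 N


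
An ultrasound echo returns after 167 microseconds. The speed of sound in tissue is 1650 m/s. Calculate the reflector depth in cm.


depth = c * t / 2
t = 167 us = 1.6700e-04 s
depth = 1650 * 1.6700e-04 / 2
depth = 0.137775 m = 13.7775 cm


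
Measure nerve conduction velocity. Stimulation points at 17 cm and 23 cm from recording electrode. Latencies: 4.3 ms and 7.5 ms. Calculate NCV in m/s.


Distance = (23 - 17) / 100 = 0.06 m
dt = (7.5 - 4.3) / 1000 = 0.0032 s
NCV = dist / dt = 18.75 m/s


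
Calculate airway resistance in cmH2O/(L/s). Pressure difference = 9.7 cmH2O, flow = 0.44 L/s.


R = dP / flow
R = 9.7 / 0.44
R = 22.05 cmH2O/(L/s)


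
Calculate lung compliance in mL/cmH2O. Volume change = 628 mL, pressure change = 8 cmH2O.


C = dV / dP
C = 628 / 8
C = 78.5 mL/cmH2O


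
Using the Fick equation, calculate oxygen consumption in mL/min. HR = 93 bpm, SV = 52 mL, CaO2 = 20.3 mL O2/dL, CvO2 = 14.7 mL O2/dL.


CO = HR*SV = 93*52/1000 = 4.836 L/min
a-v O2 diff = 20.3 - 14.7 = 5.6 mL/dL
VO2 = CO * (CaO2-CvO2) * 10 dL/L
VO2 = 4.836 * 5.6 * 10
VO2 = 270.8 mL/min


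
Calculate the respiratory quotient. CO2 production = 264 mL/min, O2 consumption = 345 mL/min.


RQ = VCO2 / VO2
RQ = 264 / 345
RQ = 0.7652


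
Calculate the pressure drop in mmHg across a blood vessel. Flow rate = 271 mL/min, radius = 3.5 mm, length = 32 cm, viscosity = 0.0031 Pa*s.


dP = 8*mu*L*Q / (pi*r^4)
Q = 271 mL/min = 4.51667e-06 m^3/s
dP = 76.0323 Pa = 76.0323 / 133.322 mmHg = 0.5703 mmHg


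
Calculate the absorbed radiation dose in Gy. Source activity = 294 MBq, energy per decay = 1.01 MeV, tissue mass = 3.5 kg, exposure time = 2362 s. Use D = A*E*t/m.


A = 294 MBq = 2.9400e+08 Bq
E = 1.01 MeV = 1.61802e-13 J
D = A*E*t/m = 2.9400e+08*1.61802e-13*2362/3.5
D = 0.0321 Gy


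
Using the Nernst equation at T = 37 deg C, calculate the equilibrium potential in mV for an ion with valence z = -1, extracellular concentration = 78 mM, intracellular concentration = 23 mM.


E = (RT/(zF)) * ln(C_out/C_in)
T = 37 + 273.15 = 310.15 K
E = (8.314 * 310.15 / (-1 * 96485)) * ln(78/23)
E = -32.64 mV


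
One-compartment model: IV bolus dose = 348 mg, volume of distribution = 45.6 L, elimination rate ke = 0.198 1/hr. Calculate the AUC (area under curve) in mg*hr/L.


C0 = Dose/Vd = 348/45.6 = 7.63158 mg/L
AUC = C0/ke = 7.63158/0.198
AUC = 38.54 mg*hr/L


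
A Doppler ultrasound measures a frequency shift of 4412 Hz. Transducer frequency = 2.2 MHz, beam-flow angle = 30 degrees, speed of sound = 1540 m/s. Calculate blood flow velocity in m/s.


v = fd * c / (2 * f0 * cos(theta))
v = 4412 * 1540 / (2 * 2.2000e+06 * cos(30))
v = 1.783 m/s


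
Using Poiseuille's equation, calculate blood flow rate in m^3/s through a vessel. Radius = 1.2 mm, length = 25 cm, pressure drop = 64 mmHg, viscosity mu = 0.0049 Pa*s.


Q = pi*r^4*dP / (8*mu*L)
r = 0.0012 m, L = 0.25 m
dP = 64 mmHg = 8532.608 Pa
Q = 5.6719e-06 m^3/s


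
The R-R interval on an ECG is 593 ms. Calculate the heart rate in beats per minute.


HR = 60 / RR_interval(s)
RR = 593 ms = 0.593 s
HR = 60 / 0.593 = 101.2 bpm


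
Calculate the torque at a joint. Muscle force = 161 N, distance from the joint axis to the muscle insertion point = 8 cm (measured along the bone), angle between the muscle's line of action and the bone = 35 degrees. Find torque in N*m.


Torque = F * d * sin(theta)   (moment arm = d*sin(theta))
d = 8 cm = 0.08 m
Torque = 161 * 0.08 * sin(35)
Torque = 7.388 N*m


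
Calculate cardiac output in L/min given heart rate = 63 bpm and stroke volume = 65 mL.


CO = HR * SV
CO = 63 * 65 / 1000
CO = 4.095 L/min


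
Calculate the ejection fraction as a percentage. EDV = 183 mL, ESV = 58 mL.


SV = EDV - ESV = 183 - 58 = 125 mL
EF = SV/EDV * 100 = 125/183 * 100
EF = 68.31%


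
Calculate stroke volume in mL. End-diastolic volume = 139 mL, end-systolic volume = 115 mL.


SV = EDV - ESV
SV = 139 - 115
SV = 24 mL


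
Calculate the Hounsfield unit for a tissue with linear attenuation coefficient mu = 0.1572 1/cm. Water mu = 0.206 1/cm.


HU = ((mu_tissue - mu_water) / mu_water) * 1000
HU = ((0.1572 - 0.206) / 0.206) * 1000
HU = -236.9


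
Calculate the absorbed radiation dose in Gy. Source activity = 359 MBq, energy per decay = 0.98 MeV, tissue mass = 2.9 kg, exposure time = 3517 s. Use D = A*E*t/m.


A = 359 MBq = 3.5900e+08 Bq
E = 0.98 MeV = 1.56996e-13 J
D = A*E*t/m = 3.5900e+08*1.56996e-13*3517/2.9
D = 0.06835 Gy


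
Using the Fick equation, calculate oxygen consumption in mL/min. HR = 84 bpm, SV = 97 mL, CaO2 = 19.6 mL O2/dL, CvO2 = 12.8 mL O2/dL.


CO = HR*SV = 84*97/1000 = 8.148 L/min
a-v O2 diff = 19.6 - 12.8 = 6.8 mL/dL
VO2 = CO * (CaO2-CvO2) * 10 dL/L
VO2 = 8.148 * 6.8 * 10
VO2 = 554.1 mL/min


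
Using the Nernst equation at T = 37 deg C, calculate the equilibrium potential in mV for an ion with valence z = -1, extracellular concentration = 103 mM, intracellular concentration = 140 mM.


E = (RT/(zF)) * ln(C_out/C_in)
T = 37 + 273.15 = 310.15 K
E = (8.314 * 310.15 / (-1 * 96485)) * ln(103/140)
E = 8.202 mV


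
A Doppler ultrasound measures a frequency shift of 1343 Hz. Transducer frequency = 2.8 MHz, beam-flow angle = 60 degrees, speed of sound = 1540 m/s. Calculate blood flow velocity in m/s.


v = fd * c / (2 * f0 * cos(theta))
v = 1343 * 1540 / (2 * 2.8000e+06 * cos(60))
v = 0.7386 m/s


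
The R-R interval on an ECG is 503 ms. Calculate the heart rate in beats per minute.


HR = 60 / RR_interval(s)
RR = 503 ms = 0.503 s
HR = 60 / 0.503 = 119.3 bpm


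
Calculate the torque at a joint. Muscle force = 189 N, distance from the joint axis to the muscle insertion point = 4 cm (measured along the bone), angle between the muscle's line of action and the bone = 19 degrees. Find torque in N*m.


Torque = F * d * sin(theta)   (moment arm = d*sin(theta))
d = 4 cm = 0.04 m
Torque = 189 * 0.04 * sin(19)
Torque = 2.461 N*m


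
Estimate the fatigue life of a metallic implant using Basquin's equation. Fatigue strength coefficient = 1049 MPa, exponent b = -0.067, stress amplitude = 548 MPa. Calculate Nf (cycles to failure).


sigma_a = sigma_f' * (2Nf)^b
2Nf = (sigma_a/sigma_f')^(1/b)
2Nf = (548/1049)^(1/-0.067)
2Nf = 16176.313
Nf = 8088


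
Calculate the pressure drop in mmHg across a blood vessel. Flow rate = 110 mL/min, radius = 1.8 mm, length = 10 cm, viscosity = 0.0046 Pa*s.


dP = 8*mu*L*Q / (pi*r^4)
Q = 110 mL/min = 1.83333e-06 m^3/s
dP = 204.573 Pa = 204.573 / 133.322 mmHg = 1.534 mmHg


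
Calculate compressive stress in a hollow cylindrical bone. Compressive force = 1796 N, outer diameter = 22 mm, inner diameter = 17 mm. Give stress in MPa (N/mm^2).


A = pi*(r_o^2 - r_i^2)
r_o = 11 mm, r_i = 8.5 mm
A = 153.153 mm^2
sigma = F/A = 1796 / 153.153
sigma = 11.73 MPa


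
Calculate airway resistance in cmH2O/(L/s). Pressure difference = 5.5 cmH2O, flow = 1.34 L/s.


R = dP / flow
R = 5.5 / 1.34
R = 4.104 cmH2O/(L/s)


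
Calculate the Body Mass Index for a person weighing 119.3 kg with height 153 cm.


BMI = weight / height^2
height = 153 cm = 1.53 m
BMI = 119.3 / 1.53^2
BMI = 50.96 kg/m^2


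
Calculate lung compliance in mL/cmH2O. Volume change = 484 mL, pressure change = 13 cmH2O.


C = dV / dP
C = 484 / 13
C = 37.23 mL/cmH2O


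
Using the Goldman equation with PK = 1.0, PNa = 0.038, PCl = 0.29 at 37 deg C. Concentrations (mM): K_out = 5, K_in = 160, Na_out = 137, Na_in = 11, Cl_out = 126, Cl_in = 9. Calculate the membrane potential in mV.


Vm = (RT/F)*ln((PK*Ko + PNa*Nao + PCl*Cli)/(PK*Ki + PNa*Nai + PCl*Clo))
Numer = 12.816, Denom = 196.958
Vm = -73.02 mV


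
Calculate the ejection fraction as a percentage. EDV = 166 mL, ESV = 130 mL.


SV = EDV - ESV = 166 - 130 = 36 mL
EF = SV/EDV * 100 = 36/166 * 100
EF = 21.69%


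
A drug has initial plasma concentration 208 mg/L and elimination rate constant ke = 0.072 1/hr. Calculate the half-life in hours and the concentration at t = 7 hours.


t_half = ln(2) / ke = 0.693147 / 0.072 = 9.627 hr
C(t) = C0 * exp(-ke*t) = 208 * exp(-0.072*7)
C(7) = 125.7 mg/L


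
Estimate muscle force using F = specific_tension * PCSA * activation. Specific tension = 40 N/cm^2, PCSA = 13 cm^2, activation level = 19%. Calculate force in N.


F = sigma * PCSA * activation
F = 40 * 13 * 0.19
F = 98.8 N


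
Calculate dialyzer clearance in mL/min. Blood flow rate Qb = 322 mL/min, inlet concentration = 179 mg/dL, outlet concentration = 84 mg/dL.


K = Qb * (Cb_in - Cb_out) / Cb_in
K = 322 * (179 - 84) / 179
K = 170.9 mL/min


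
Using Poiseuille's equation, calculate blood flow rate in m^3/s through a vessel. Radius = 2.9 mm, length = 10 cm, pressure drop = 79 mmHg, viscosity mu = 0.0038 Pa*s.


Q = pi*r^4*dP / (8*mu*L)
r = 0.0029 m, L = 0.1 m
dP = 79 mmHg = 10532.438 Pa
Q = 7.6983e-04 m^3/s


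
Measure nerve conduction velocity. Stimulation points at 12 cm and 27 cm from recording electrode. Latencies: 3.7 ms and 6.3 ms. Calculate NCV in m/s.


Distance = (27 - 12) / 100 = 0.15 m
dt = (6.3 - 3.7) / 1000 = 0.0026 s
NCV = dist / dt = 57.69 m/s


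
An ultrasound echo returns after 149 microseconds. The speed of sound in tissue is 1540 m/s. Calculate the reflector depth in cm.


depth = c * t / 2
t = 149 us = 1.4900e-04 s
depth = 1540 * 1.4900e-04 / 2
depth = 0.11473 m = 11.473 cm


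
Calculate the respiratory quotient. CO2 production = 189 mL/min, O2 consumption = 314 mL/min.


RQ = VCO2 / VO2
RQ = 189 / 314
RQ = 0.6019


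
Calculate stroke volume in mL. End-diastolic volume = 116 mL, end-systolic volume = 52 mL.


SV = EDV - ESV
SV = 116 - 52
SV = 64 mL


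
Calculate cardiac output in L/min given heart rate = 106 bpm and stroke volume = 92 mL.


CO = HR * SV
CO = 106 * 92 / 1000
CO = 9.752 L/min


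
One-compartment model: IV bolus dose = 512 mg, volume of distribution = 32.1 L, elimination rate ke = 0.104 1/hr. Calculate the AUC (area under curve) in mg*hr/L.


C0 = Dose/Vd = 512/32.1 = 15.9502 mg/L
AUC = C0/ke = 15.9502/0.104
AUC = 153.4 mg*hr/L


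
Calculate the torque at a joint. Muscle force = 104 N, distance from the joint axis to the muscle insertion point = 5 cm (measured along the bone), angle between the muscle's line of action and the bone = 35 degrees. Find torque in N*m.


Torque = F * d * sin(theta)   (moment arm = d*sin(theta))
d = 5 cm = 0.05 m
Torque = 104 * 0.05 * sin(35)
Torque = 2.983 N*m


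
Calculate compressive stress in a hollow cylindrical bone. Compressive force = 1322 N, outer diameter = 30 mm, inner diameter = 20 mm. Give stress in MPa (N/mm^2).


A = pi*(r_o^2 - r_i^2)
r_o = 15 mm, r_i = 10 mm
A = 392.699 mm^2
sigma = F/A = 1322 / 392.699
sigma = 3.366 MPa


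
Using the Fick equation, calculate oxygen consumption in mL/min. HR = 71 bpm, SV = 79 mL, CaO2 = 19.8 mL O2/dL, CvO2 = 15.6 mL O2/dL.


CO = HR*SV = 71*79/1000 = 5.609 L/min
a-v O2 diff = 19.8 - 15.6 = 4.2 mL/dL
VO2 = CO * (CaO2-CvO2) * 10 dL/L
VO2 = 5.609 * 4.2 * 10
VO2 = 235.6 mL/min


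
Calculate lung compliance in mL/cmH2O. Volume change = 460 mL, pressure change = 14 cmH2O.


C = dV / dP
C = 460 / 14
C = 32.86 mL/cmH2O


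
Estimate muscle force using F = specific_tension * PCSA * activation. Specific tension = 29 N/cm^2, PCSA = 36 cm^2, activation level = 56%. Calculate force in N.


F = sigma * PCSA * activation
F = 29 * 36 * 0.56
F = 584.6 N


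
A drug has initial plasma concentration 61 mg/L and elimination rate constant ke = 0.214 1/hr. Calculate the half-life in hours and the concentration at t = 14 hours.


t_half = ln(2) / ke = 0.693147 / 0.214 = 3.239 hr
C(t) = C0 * exp(-ke*t) = 61 * exp(-0.214*14)
C(14) = 3.049 mg/L


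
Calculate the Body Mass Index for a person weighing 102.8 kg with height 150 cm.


BMI = weight / height^2
height = 150 cm = 1.5 m
BMI = 102.8 / 1.5^2
BMI = 45.69 kg/m^2


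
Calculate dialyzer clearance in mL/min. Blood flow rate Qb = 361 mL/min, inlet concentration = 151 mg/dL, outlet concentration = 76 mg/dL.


K = Qb * (Cb_in - Cb_out) / Cb_in
K = 361 * (151 - 76) / 151
K = 179.3 mL/min


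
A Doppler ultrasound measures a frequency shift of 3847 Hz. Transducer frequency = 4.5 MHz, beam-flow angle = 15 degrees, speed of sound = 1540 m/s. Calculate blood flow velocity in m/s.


v = fd * c / (2 * f0 * cos(theta))
v = 3847 * 1540 / (2 * 4.5000e+06 * cos(15))
v = 0.6815 m/s


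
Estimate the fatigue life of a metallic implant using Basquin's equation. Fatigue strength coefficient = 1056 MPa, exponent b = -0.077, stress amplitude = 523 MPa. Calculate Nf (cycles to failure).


sigma_a = sigma_f' * (2Nf)^b
2Nf = (sigma_a/sigma_f')^(1/b)
2Nf = (523/1056)^(1/-0.077)
2Nf = 9186.4102
Nf = 4593


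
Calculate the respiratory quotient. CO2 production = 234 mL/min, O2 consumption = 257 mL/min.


RQ = VCO2 / VO2
RQ = 234 / 257
RQ = 0.9105


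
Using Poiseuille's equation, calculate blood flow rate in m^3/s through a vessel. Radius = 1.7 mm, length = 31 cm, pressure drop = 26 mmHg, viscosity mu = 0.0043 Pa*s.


Q = pi*r^4*dP / (8*mu*L)
r = 0.0017 m, L = 0.31 m
dP = 26 mmHg = 3466.372 Pa
Q = 8.5290e-06 m^3/s


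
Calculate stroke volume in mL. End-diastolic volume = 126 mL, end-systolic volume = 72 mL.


SV = EDV - ESV
SV = 126 - 72
SV = 54 mL


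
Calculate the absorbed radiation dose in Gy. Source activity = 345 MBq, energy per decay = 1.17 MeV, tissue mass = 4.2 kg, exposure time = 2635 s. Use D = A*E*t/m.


A = 345 MBq = 3.4500e+08 Bq
E = 1.17 MeV = 1.87434e-13 J
D = A*E*t/m = 3.4500e+08*1.87434e-13*2635/4.2
D = 0.04057 Gy


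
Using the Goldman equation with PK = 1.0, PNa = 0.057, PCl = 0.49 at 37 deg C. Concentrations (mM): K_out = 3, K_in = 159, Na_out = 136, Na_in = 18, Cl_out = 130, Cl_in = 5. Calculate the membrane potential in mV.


Vm = (RT/F)*ln((PK*Ko + PNa*Nao + PCl*Cli)/(PK*Ki + PNa*Nai + PCl*Clo))
Numer = 13.202, Denom = 223.726
Vm = -75.63 mV


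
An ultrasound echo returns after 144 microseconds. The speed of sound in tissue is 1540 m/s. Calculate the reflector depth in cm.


depth = c * t / 2
t = 144 us = 1.4400e-04 s
depth = 1540 * 1.4400e-04 / 2
depth = 0.11088 m = 11.088 cm


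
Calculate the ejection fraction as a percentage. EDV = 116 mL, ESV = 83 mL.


SV = EDV - ESV = 116 - 83 = 33 mL
EF = SV/EDV * 100 = 33/116 * 100
EF = 28.45%


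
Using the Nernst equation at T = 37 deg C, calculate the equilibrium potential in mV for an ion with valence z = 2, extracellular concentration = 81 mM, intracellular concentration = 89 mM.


E = (RT/(zF)) * ln(C_out/C_in)
T = 37 + 273.15 = 310.15 K
E = (8.314 * 310.15 / (2 * 96485)) * ln(81/89)
E = -1.259 mV


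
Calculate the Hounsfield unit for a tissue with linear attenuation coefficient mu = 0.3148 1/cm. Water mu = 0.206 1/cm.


HU = ((mu_tissue - mu_water) / mu_water) * 1000
HU = ((0.3148 - 0.206) / 0.206) * 1000
HU = 528.2


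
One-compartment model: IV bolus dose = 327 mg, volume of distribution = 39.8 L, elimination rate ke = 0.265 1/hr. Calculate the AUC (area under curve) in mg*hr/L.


C0 = Dose/Vd = 327/39.8 = 8.21608 mg/L
AUC = C0/ke = 8.21608/0.265
AUC = 31 mg*hr/L


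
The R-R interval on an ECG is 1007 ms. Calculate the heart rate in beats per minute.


HR = 60 / RR_interval(s)
RR = 1007 ms = 1.007 s
HR = 60 / 1.007 = 59.58 bpm


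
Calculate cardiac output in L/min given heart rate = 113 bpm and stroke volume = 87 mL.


CO = HR * SV
CO = 113 * 87 / 1000
CO = 9.831 L/min


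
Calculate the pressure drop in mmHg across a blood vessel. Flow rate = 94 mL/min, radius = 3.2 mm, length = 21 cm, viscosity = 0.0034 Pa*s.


dP = 8*mu*L*Q / (pi*r^4)
Q = 94 mL/min = 1.56667e-06 m^3/s
dP = 27.1654 Pa = 27.1654 / 133.322 mmHg = 0.2038 mmHg


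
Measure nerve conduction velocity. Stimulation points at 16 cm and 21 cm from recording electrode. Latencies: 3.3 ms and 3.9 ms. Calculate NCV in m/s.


Distance = (21 - 16) / 100 = 0.05 m
dt = (3.9 - 3.3) / 1000 = 6.0000e-04 s
NCV = dist / dt = 83.33 m/s


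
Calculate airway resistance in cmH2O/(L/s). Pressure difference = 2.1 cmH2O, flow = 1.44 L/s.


R = dP / flow
R = 2.1 / 1.44
R = 1.458 cmH2O/(L/s)


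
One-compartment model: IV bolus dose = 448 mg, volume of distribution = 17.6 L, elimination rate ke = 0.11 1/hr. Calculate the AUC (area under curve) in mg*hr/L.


C0 = Dose/Vd = 448/17.6 = 25.4545 mg/L
AUC = C0/ke = 25.4545/0.11
AUC = 231.4 mg*hr/L


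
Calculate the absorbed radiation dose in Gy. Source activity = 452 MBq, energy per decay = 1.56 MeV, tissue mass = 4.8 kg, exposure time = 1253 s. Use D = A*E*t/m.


A = 452 MBq = 4.5200e+08 Bq
E = 1.56 MeV = 2.49912e-13 J
D = A*E*t/m = 4.5200e+08*2.49912e-13*1253/4.8
D = 0.02949 Gy


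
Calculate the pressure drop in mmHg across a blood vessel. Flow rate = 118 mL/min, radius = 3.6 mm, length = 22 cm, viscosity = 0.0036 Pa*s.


dP = 8*mu*L*Q / (pi*r^4)
Q = 118 mL/min = 1.96667e-06 m^3/s
dP = 23.6149 Pa = 23.6149 / 133.322 mmHg = 0.1771 mmHg


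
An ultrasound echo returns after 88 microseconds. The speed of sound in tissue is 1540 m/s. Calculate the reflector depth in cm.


depth = c * t / 2
t = 88 us = 8.8000e-05 s
depth = 1540 * 8.8000e-05 / 2
depth = 0.06776 m = 6.776 cm


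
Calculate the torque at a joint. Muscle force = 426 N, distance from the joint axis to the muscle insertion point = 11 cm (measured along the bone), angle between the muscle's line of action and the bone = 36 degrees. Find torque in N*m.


Torque = F * d * sin(theta)   (moment arm = d*sin(theta))
d = 11 cm = 0.11 m
Torque = 426 * 0.11 * sin(36)
Torque = 27.54 N*m


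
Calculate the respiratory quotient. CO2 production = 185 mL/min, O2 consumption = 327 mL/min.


RQ = VCO2 / VO2
RQ = 185 / 327
RQ = 0.5657


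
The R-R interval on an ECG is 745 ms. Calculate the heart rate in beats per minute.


HR = 60 / RR_interval(s)
RR = 745 ms = 0.745 s
HR = 60 / 0.745 = 80.54 bpm


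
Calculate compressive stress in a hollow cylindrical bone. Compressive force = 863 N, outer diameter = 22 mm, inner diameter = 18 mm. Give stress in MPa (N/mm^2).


A = pi*(r_o^2 - r_i^2)
r_o = 11 mm, r_i = 9 mm
A = 125.664 mm^2
sigma = F/A = 863 / 125.664
sigma = 6.868 MPa


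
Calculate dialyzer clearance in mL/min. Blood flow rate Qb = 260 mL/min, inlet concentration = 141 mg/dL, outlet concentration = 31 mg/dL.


K = Qb * (Cb_in - Cb_out) / Cb_in
K = 260 * (141 - 31) / 141
K = 202.8 mL/min


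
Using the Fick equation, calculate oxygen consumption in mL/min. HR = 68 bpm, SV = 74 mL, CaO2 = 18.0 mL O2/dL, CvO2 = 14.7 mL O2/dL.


CO = HR*SV = 68*74/1000 = 5.032 L/min
a-v O2 diff = 18.0 - 14.7 = 3.3 mL/dL
VO2 = CO * (CaO2-CvO2) * 10 dL/L
VO2 = 5.032 * 3.3 * 10
VO2 = 166.1 mL/min


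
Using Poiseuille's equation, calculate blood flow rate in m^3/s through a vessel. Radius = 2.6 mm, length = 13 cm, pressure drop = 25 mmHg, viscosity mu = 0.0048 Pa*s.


Q = pi*r^4*dP / (8*mu*L)
r = 0.0026 m, L = 0.13 m
dP = 25 mmHg = 3333.05 Pa
Q = 9.5854e-05 m^3/s


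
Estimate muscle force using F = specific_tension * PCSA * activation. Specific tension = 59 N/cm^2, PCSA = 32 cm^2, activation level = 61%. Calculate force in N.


F = sigma * PCSA * activation
F = 59 * 32 * 0.61
F = 1152 N


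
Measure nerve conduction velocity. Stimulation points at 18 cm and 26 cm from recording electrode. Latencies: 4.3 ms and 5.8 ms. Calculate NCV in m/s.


Distance = (26 - 18) / 100 = 0.08 m
dt = (5.8 - 4.3) / 1000 = 0.0015 s
NCV = dist / dt = 53.33 m/s


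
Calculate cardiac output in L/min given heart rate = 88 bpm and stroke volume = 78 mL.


CO = HR * SV
CO = 88 * 78 / 1000
CO = 6.864 L/min


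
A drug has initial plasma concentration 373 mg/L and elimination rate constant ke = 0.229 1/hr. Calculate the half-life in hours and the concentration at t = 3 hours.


t_half = ln(2) / ke = 0.693147 / 0.229 = 3.027 hr
C(t) = C0 * exp(-ke*t) = 373 * exp(-0.229*3)
C(3) = 187.6 mg/L


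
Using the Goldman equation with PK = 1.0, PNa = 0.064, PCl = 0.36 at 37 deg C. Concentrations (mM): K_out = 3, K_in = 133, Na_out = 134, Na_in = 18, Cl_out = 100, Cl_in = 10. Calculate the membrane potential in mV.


Vm = (RT/F)*ln((PK*Ko + PNa*Nao + PCl*Cli)/(PK*Ki + PNa*Nai + PCl*Clo))
Numer = 15.176, Denom = 170.152
Vm = -64.59 mV


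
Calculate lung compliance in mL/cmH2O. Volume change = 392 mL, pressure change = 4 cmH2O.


C = dV / dP
C = 392 / 4
C = 98 mL/cmH2O


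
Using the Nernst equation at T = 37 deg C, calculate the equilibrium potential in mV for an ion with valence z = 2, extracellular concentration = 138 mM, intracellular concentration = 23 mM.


E = (RT/(zF)) * ln(C_out/C_in)
T = 37 + 273.15 = 310.15 K
E = (8.314 * 310.15 / (2 * 96485)) * ln(138/23)
E = 23.94 mV


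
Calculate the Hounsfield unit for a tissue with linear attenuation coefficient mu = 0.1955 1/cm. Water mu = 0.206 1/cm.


HU = ((mu_tissue - mu_water) / mu_water) * 1000
HU = ((0.1955 - 0.206) / 0.206) * 1000
HU = -50.97
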